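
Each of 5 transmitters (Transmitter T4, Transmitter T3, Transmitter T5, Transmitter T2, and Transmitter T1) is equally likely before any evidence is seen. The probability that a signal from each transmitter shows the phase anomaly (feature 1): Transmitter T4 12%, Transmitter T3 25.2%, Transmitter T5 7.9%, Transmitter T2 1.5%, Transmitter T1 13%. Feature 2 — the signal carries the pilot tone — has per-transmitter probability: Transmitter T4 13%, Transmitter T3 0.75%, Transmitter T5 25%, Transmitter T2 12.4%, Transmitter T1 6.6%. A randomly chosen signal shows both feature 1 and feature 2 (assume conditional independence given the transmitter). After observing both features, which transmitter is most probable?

Transmitter T5

Since the prior is uniform, the posterior is proportional to the likelihood:
  Transmitter T4: 0.12 × 0.13 = 0.0156
  Transmitter T3: 0.252 × 0.0075 = 0.00189
  Transmitter T5: 0.079 × 0.25 = 0.01975
  Transmitter T2: 0.015 × 0.124 = 0.00186
  Transmitter T1: 0.13 × 0.066 = 0.00858
Sum = 0.04768.
Largest term belongs to Transmitter T5, so Transmitter T5 is most probable.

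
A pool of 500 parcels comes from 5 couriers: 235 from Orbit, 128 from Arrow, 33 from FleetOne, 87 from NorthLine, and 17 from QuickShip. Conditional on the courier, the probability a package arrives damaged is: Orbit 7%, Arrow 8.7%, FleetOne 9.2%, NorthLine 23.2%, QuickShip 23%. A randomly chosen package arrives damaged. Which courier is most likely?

NorthLine

Unnormalized posteriors (prior × likelihood):
  Orbit: 0.47 × 0.07 = 0.0329
  Arrow: 0.256 × 0.087 = 0.022272
  FleetOne: 0.066 × 0.092 = 0.006072
  NorthLine: 0.174 × 0.232 = 0.040368
  QuickShip: 0.034 × 0.23 = 0.00782
Normalizing constant = 0.109432.
Largest term belongs to NorthLine, so NorthLine is most probable.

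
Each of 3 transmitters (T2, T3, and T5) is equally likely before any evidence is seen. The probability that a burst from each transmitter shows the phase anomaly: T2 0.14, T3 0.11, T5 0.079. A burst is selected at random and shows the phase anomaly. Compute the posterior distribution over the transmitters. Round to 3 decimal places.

T2 0.426, T3 0.334, T5 0.240

Since the prior is uniform, the posterior is proportional to the likelihood:
  T2: 0.14
  T3: 0.11
  T5: 0.079
Total = 0.329.
P(T2 | anomaly) = 0.14/0.329 ≈ 0.426
P(T3 | anomaly) = 0.11/0.329 ≈ 0.334
P(T5 | anomaly) = 0.079/0.329 ≈ 0.240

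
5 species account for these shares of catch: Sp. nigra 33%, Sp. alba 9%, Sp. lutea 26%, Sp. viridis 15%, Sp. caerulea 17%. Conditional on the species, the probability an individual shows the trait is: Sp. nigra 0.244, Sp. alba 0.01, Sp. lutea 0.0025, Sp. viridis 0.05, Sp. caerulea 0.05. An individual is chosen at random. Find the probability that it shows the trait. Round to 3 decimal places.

0.098

Unnormalized posteriors (prior × likelihood):
  Sp. nigra: 0.33 × 0.244 = 0.08052
  Sp. alba: 0.09 × 0.01 = 0.0009
  Sp. lutea: 0.26 × 0.0025 = 0.00065
  Sp. viridis: 0.15 × 0.05 = 0.0075
  Sp. caerulea: 0.17 × 0.05 = 0.0085
P(trait) = 0.08052 + 0.0009 + 0.00065 + 0.0075 + 0.0085 = 0.09807 → 0.098.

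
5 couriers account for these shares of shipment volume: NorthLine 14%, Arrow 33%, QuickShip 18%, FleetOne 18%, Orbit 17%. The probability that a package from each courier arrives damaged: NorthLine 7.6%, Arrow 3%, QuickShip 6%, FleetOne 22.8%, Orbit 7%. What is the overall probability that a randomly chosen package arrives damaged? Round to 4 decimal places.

0.0843

Compute prior × likelihood for every hypothesis:
  NorthLine: 0.14 × 0.076 = 0.01064
  Arrow: 0.33 × 0.03 = 0.0099
  QuickShip: 0.18 × 0.06 = 0.0108
  FleetOne: 0.18 × 0.228 = 0.04104
  Orbit: 0.17 × 0.07 = 0.0119
P(damaged) = 0.01064 + 0.0099 + 0.0108 + 0.04104 + 0.0119 = 0.08428 → 0.0843.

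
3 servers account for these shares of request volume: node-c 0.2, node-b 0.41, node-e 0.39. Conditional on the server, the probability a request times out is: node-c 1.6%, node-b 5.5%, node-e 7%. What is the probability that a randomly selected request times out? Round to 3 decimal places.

0.053

Prior × likelihood for each hypothesis:
  node-c: 0.2 × 0.016 = 0.0032
  node-b: 0.41 × 0.055 = 0.02255
  node-e: 0.39 × 0.07 = 0.0273
P(timeout) = 0.0032 + 0.02255 + 0.0273 = 0.05305 → 0.053.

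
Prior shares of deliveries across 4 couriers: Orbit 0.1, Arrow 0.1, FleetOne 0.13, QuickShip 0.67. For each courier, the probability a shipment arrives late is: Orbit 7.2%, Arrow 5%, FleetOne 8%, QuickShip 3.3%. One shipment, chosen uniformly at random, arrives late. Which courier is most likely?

By Bayes' rule, posterior ∝ prior × likelihood:
  Orbit: 0.1 × 0.072 = 0.0072
  Arrow: 0.1 × 0.05 = 0.005
  FleetOne: 0.13 × 0.08 = 0.0104
  QuickShip: 0.67 × 0.033 = 0.02211
Total = 0.04471.
Largest term belongs to QuickShip, so QuickShip is most probable.

QuickShip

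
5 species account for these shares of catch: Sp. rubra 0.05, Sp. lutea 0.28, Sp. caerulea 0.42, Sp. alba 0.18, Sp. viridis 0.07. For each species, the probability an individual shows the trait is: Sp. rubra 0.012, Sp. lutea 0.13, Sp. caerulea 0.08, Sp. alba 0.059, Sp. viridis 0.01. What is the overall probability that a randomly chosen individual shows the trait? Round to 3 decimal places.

Compute prior × likelihood for every hypothesis:
  Sp. rubra: 0.05 × 0.012 = 0.0006
  Sp. lutea: 0.28 × 0.13 = 0.0364
  Sp. caerulea: 0.42 × 0.08 = 0.0336
  Sp. alba: 0.18 × 0.059 = 0.01062
  Sp. viridis: 0.07 × 0.01 = 0.0007
P(trait) = 0.0006 + 0.0364 + 0.0336 + 0.01062 + 0.0007 = 0.08192 → 0.082.

0.082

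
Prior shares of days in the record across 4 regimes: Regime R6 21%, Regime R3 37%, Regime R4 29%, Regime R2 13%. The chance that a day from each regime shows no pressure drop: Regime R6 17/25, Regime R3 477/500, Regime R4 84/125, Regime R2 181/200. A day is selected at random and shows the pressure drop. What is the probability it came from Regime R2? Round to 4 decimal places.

Taking complements, P(drop | each) = Regime R6 0.32, Regime R3 0.046, Regime R4 0.328, Regime R2 0.095.
Compute prior × likelihood for every hypothesis:
  Regime R6: 0.21 × 0.32 = 0.0672
  Regime R3: 0.37 × 0.046 = 0.01702
  Regime R4: 0.29 × 0.328 = 0.09512
  Regime R2: 0.13 × 0.095 = 0.01235
Normalizing constant = 0.19169.
P(Regime R2 | evidence) = 0.01235 / 0.19169 ≈ 0.0644.

0.0644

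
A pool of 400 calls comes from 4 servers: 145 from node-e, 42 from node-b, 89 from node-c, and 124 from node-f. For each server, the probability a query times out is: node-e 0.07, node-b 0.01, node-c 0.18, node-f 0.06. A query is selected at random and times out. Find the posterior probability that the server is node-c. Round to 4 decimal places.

Compute prior × likelihood for every hypothesis:
  node-e: 0.3625 × 0.07 = 0.025375
  node-b: 0.105 × 0.01 = 0.00105
  node-c: 0.2225 × 0.18 = 0.04005
  node-f: 0.31 × 0.06 = 0.0186
Normalizing constant = 0.085075.
P(node-c | evidence) = 0.04005 / 0.085075 ≈ 0.4708.

0.4708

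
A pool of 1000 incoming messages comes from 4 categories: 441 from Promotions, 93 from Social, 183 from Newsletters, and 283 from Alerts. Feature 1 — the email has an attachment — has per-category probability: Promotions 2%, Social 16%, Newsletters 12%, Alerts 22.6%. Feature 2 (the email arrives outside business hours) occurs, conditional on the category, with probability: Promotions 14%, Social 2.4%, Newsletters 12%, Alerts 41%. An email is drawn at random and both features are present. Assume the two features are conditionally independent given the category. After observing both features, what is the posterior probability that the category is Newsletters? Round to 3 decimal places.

0.087

By Bayes' rule, posterior ∝ prior × likelihood:
  Promotions: 0.441 × 0.02 × 0.14 = 0.0012348
  Social: 0.093 × 0.16 × 0.024 = 0.00035712
  Newsletters: 0.183 × 0.12 × 0.12 = 0.0026352
  Alerts: 0.283 × 0.226 × 0.41 = 0.02622278
Sum = 0.0304499.
P(Newsletters | evidence) = 0.0026352 / 0.0304499 ≈ 0.087.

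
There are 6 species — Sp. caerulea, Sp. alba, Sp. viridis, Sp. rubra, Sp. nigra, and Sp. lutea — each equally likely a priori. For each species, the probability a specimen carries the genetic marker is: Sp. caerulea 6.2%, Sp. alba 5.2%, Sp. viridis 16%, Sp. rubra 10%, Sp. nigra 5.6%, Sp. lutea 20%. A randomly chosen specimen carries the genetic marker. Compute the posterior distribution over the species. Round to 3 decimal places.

Sp. caerulea 0.098, Sp. alba 0.083, Sp. viridis 0.254, Sp. rubra 0.159, Sp. nigra 0.089, Sp. lutea 0.317

With a uniform prior (1/6 each), posterior ∝ likelihood:
  Sp. caerulea: 0.062
  Sp. alba: 0.052
  Sp. viridis: 0.16
  Sp. rubra: 0.1
  Sp. nigra: 0.056
  Sp. lutea: 0.2
Total = 0.63.
P(Sp. caerulea | marker) = 0.062/0.63 ≈ 0.098
P(Sp. alba | marker) = 0.052/0.63 ≈ 0.083
P(Sp. viridis | marker) = 0.16/0.63 ≈ 0.254
P(Sp. rubra | marker) = 0.1/0.63 ≈ 0.159
P(Sp. nigra | marker) = 0.056/0.63 ≈ 0.089
P(Sp. lutea | marker) = 0.2/0.63 ≈ 0.317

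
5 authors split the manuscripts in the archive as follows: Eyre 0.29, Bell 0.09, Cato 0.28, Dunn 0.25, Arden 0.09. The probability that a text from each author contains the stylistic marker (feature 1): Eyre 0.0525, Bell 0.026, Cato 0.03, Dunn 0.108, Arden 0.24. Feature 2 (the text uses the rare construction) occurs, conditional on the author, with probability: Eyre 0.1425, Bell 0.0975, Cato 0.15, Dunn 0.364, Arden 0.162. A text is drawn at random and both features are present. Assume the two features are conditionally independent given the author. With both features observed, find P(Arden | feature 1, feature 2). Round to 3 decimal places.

By Bayes' rule, posterior ∝ prior × likelihood:
  Eyre: 0.29 × 0.0525 × 0.1425 = 0.0021695625
  Bell: 0.09 × 0.026 × 0.0975 = 0.00022815
  Cato: 0.28 × 0.03 × 0.15 = 0.00126
  Dunn: 0.25 × 0.108 × 0.364 = 0.009828
  Arden: 0.09 × 0.24 × 0.162 = 0.0034992
Total = 0.0169849125.
P(Arden | evidence) = 0.0034992 / 0.0169849125 ≈ 0.206.

0.206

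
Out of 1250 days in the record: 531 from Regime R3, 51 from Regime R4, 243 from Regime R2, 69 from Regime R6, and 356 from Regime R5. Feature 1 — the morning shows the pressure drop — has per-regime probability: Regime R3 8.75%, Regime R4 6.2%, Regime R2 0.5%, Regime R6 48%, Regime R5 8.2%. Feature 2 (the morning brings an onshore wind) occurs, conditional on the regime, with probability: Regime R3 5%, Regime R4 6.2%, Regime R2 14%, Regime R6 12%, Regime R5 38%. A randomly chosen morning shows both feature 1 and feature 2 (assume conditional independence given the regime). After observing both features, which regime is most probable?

Regime R5

Unnormalized posteriors (prior × likelihood):
  Regime R3: 0.4248 × 0.0875 × 0.05 = 0.0018585
  Regime R4: 0.0408 × 0.062 × 0.062 = 0.0001568352
  Regime R2: 0.1944 × 0.005 × 0.14 = 0.00013608
  Regime R6: 0.0552 × 0.48 × 0.12 = 0.00317952
  Regime R5: 0.2848 × 0.082 × 0.38 = 0.008874368
Sum = 0.0142053032.
Largest term belongs to Regime R5, so Regime R5 is most probable.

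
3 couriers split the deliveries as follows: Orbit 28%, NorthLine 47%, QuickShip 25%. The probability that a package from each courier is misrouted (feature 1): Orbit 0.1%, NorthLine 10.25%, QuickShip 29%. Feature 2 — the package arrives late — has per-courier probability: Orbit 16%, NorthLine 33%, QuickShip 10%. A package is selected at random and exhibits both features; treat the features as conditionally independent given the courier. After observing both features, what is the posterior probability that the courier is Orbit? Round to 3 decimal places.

Unnormalized posteriors (prior × likelihood):
  Orbit: 0.28 × 0.001 × 0.16 = 0.0000448
  NorthLine: 0.47 × 0.1025 × 0.33 = 0.01589775
  QuickShip: 0.25 × 0.29 × 0.1 = 0.00725
Normalizing constant = 0.02319255.
P(Orbit | evidence) = 0.0000448 / 0.02319255 ≈ 0.002.

0.002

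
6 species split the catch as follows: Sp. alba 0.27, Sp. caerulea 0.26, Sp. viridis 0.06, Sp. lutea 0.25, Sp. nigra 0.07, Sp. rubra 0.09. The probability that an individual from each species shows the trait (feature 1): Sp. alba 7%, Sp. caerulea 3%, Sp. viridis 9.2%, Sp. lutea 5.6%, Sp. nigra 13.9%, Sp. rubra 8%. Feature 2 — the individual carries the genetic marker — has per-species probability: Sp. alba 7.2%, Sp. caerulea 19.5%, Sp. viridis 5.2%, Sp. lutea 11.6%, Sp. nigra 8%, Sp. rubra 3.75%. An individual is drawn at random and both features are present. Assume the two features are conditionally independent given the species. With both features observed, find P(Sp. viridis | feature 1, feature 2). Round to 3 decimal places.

0.049

By Bayes' rule, posterior ∝ prior × likelihood:
  Sp. alba: 0.27 × 0.07 × 0.072 = 0.0013608
  Sp. caerulea: 0.26 × 0.03 × 0.195 = 0.001521
  Sp. viridis: 0.06 × 0.092 × 0.052 = 0.00028704
  Sp. lutea: 0.25 × 0.056 × 0.116 = 0.001624
  Sp. nigra: 0.07 × 0.139 × 0.08 = 0.0007784
  Sp. rubra: 0.09 × 0.08 × 0.0375 = 0.00027
Normalizing constant = 0.00584124.
P(Sp. viridis | evidence) = 0.00028704 / 0.00584124 ≈ 0.049.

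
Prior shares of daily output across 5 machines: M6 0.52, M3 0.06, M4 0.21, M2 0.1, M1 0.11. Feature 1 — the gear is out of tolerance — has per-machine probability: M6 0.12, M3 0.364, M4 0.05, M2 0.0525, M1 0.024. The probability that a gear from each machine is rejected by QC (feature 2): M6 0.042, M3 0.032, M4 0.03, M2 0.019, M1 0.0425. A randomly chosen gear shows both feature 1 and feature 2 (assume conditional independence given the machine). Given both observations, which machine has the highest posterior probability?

M6

Compute prior × likelihood for every hypothesis:
  M6: 0.52 × 0.12 × 0.042 = 0.0026208
  M3: 0.06 × 0.364 × 0.032 = 0.00069888
  M4: 0.21 × 0.05 × 0.03 = 0.000315
  M2: 0.1 × 0.0525 × 0.019 = 0.00009975
  M1: 0.11 × 0.024 × 0.0425 = 0.0001122
Sum = 0.00384663.
Largest term belongs to M6, so M6 is most probable.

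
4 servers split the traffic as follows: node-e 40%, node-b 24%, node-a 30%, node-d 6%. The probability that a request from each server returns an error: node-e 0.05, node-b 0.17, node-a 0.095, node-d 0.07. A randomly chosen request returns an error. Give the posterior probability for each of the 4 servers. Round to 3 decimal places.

node-e 0.214, node-b 0.436, node-a 0.305, node-d 0.045

By Bayes' rule, posterior ∝ prior × likelihood:
  node-e: 0.4 × 0.05 = 0.02
  node-b: 0.24 × 0.17 = 0.0408
  node-a: 0.3 × 0.095 = 0.0285
  node-d: 0.06 × 0.07 = 0.0042
Total = 0.0935.
P(node-e | error) = 0.02/0.0935 ≈ 0.214
P(node-b | error) = 0.0408/0.0935 ≈ 0.436
P(node-a | error) = 0.0285/0.0935 ≈ 0.305
P(node-d | error) = 0.0042/0.0935 ≈ 0.045
(Check: 0.214+0.436+0.305+0.045 = 1.000.)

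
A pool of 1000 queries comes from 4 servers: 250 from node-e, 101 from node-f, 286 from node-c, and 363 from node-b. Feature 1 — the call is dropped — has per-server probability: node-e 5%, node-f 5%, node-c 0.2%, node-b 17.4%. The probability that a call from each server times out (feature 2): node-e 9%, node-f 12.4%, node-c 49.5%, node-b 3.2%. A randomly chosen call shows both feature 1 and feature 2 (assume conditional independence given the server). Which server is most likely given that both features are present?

node-b

Unnormalized posteriors (prior × likelihood):
  node-e: 0.25 × 0.05 × 0.09 = 0.001125
  node-f: 0.101 × 0.05 × 0.124 = 0.0006262
  node-c: 0.286 × 0.002 × 0.495 = 0.00028314
  node-b: 0.363 × 0.174 × 0.032 = 0.002021184
Normalizing constant = 0.004055524.
Largest term belongs to node-b, so node-b is most probable.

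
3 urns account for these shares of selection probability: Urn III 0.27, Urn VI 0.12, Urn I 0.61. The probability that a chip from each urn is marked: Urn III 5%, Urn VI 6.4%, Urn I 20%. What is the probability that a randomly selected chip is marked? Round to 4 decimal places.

By Bayes' rule, posterior ∝ prior × likelihood:
  Urn III: 0.27 × 0.05 = 0.0135
  Urn VI: 0.12 × 0.064 = 0.00768
  Urn I: 0.61 × 0.2 = 0.122
P(marked) = 0.0135 + 0.00768 + 0.122 = 0.14318 → 0.1432.

0.1432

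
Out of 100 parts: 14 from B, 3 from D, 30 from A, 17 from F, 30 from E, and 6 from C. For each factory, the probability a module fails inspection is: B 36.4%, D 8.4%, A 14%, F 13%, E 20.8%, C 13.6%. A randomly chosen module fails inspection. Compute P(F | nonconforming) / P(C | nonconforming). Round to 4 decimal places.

2.7083

Prior × likelihood for each hypothesis:
  B: 0.14 × 0.364 = 0.05096
  D: 0.03 × 0.084 = 0.00252
  A: 0.3 × 0.14 = 0.042
  F: 0.17 × 0.13 = 0.0221
  E: 0.3 × 0.208 = 0.0624
  C: 0.06 × 0.136 = 0.00816
Sum = 0.18814.
The ratio is 0.0221 / 0.00816 (the normalizer cancels) = 2.7083.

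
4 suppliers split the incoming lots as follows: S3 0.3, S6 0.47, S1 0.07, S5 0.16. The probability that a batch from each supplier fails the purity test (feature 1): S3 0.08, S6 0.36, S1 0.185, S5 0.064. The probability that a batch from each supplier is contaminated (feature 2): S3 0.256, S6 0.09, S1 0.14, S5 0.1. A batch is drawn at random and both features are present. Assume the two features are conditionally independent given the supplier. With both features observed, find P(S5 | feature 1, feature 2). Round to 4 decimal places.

Prior × likelihood for each hypothesis:
  S3: 0.3 × 0.08 × 0.256 = 0.006144
  S6: 0.47 × 0.36 × 0.09 = 0.015228
  S1: 0.07 × 0.185 × 0.14 = 0.001813
  S5: 0.16 × 0.064 × 0.1 = 0.001024
Total = 0.024209.
P(S5 | evidence) = 0.001024 / 0.024209 ≈ 0.0423.

0.0423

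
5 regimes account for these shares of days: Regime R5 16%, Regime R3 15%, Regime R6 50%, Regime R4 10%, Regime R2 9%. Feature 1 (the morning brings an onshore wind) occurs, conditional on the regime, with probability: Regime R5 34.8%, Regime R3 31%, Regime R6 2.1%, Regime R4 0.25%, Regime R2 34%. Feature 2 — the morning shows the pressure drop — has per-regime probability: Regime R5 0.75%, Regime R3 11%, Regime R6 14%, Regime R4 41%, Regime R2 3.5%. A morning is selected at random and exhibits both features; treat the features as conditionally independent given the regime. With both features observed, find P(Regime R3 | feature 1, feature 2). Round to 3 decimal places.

Prior × likelihood for each hypothesis:
  Regime R5: 0.16 × 0.348 × 0.0075 = 0.0004176
  Regime R3: 0.15 × 0.31 × 0.11 = 0.005115
  Regime R6: 0.5 × 0.021 × 0.14 = 0.00147
  Regime R4: 0.1 × 0.0025 × 0.41 = 0.0001025
  Regime R2: 0.09 × 0.34 × 0.035 = 0.001071
Total = 0.0081761.
P(Regime R3 | evidence) = 0.005115 / 0.0081761 ≈ 0.626.

0.626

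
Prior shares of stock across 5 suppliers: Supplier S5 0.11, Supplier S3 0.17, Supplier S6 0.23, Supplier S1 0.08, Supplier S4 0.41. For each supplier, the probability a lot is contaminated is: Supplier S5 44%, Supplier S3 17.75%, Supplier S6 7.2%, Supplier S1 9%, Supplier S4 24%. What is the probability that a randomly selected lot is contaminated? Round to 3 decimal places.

Prior × likelihood for each hypothesis:
  Supplier S5: 0.11 × 0.44 = 0.0484
  Supplier S3: 0.17 × 0.1775 = 0.030175
  Supplier S6: 0.23 × 0.072 = 0.01656
  Supplier S1: 0.08 × 0.09 = 0.0072
  Supplier S4: 0.41 × 0.24 = 0.0984
P(contaminated) = 0.0484 + 0.030175 + 0.01656 + 0.0072 + 0.0984 = 0.200735 → 0.201.

0.201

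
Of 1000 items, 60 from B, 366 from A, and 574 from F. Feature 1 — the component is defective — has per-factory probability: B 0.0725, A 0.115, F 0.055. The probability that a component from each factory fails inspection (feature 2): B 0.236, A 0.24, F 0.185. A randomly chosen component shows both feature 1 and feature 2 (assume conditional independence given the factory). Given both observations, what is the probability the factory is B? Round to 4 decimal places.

Unnormalized posteriors (prior × likelihood):
  B: 0.06 × 0.0725 × 0.236 = 0.0010266
  A: 0.366 × 0.115 × 0.24 = 0.0101016
  F: 0.574 × 0.055 × 0.185 = 0.00584045
Normalizing constant = 0.01696865.
P(B | evidence) = 0.0010266 / 0.01696865 ≈ 0.0605.

0.0605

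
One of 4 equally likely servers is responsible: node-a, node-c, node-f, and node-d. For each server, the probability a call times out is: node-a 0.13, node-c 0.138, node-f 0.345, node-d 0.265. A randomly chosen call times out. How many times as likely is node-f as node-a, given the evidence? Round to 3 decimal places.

With a uniform prior (1/4 each), posterior ∝ likelihood:
  node-a: 0.13
  node-c: 0.138
  node-f: 0.345
  node-d: 0.265
Sum = 0.878.
The ratio is 0.345 / 0.13 (the normalizer cancels) = 2.654.

2.654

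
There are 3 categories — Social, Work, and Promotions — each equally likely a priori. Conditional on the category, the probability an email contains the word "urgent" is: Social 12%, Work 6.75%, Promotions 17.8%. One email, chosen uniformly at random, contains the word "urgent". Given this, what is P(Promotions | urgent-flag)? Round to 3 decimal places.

0.487

With a uniform prior (1/3 each), posterior ∝ likelihood:
  Social: 0.12
  Work: 0.0675
  Promotions: 0.178
Normalizing constant = 0.3655.
P(Promotions | evidence) = 0.178 / 0.3655 ≈ 0.487.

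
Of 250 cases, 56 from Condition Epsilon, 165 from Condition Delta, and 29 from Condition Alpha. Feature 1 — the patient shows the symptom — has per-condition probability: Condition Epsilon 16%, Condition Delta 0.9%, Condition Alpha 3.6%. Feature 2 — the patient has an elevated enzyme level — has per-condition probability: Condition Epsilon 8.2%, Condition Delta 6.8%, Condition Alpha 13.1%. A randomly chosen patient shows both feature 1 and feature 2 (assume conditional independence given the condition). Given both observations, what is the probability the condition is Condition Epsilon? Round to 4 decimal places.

Compute prior × likelihood for every hypothesis:
  Condition Epsilon: 0.224 × 0.16 × 0.082 = 0.00293888
  Condition Delta: 0.66 × 0.009 × 0.068 = 0.00040392
  Condition Alpha: 0.116 × 0.036 × 0.131 = 0.000547056
Total = 0.003889856.
P(Condition Epsilon | evidence) = 0.00293888 / 0.003889856 ≈ 0.7555.

0.7555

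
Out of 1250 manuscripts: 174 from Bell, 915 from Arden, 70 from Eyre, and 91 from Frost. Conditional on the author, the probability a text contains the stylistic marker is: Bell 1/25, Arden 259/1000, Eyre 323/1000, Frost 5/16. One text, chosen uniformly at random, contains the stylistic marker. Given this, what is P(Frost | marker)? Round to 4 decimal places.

0.0964

Prior × likelihood for each hypothesis:
  Bell: 0.1392 × 0.04 = 0.005568
  Arden: 0.732 × 0.259 = 0.189588
  Eyre: 0.056 × 0.323 = 0.018088
  Frost: 0.0728 × 0.3125 = 0.02275
Sum = 0.235994.
P(Frost | evidence) = 0.02275 / 0.235994 ≈ 0.0964.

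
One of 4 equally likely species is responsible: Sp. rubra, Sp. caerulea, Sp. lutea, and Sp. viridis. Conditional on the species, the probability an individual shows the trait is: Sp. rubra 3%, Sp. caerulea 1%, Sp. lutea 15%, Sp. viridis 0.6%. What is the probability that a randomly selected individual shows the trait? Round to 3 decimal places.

0.049

Since the prior is uniform, the posterior is proportional to the likelihood:
  Sp. rubra: 0.03
  Sp. caerulea: 0.01
  Sp. lutea: 0.15
  Sp. viridis: 0.006
P(trait) = (1/4) × (0.03 + 0.01 + 0.15 + 0.006) = 0.196/4 ≈ 0.049.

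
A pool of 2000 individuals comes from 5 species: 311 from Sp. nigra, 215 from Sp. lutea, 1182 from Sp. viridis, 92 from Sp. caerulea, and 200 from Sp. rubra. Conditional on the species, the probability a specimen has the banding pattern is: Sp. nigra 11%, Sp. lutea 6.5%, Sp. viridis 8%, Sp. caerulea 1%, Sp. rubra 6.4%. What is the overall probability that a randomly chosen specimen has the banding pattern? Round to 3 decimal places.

0.078

By Bayes' rule, posterior ∝ prior × likelihood:
  Sp. nigra: 0.1555 × 0.11 = 0.017105
  Sp. lutea: 0.1075 × 0.065 = 0.0069875
  Sp. viridis: 0.591 × 0.08 = 0.04728
  Sp. caerulea: 0.046 × 0.01 = 0.00046
  Sp. rubra: 0.1 × 0.064 = 0.0064
P(banded) = 0.017105 + 0.0069875 + 0.04728 + 0.00046 + 0.0064 = 0.0782325 → 0.078.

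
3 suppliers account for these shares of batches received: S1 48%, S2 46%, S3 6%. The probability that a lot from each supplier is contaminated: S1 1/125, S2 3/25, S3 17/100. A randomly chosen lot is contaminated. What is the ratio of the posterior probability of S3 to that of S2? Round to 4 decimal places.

Compute prior × likelihood for every hypothesis:
  S1: 0.48 × 0.008 = 0.00384
  S2: 0.46 × 0.12 = 0.0552
  S3: 0.06 × 0.17 = 0.0102
Normalizing constant = 0.06924.
The ratio is 0.0102 / 0.0552 (the normalizer cancels) = 0.1848.

0.1848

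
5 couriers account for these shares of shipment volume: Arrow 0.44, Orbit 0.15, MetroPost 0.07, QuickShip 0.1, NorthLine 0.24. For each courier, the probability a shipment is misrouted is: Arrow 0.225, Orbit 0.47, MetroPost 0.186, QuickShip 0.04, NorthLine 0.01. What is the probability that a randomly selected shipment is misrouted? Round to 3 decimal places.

By Bayes' rule, posterior ∝ prior × likelihood:
  Arrow: 0.44 × 0.225 = 0.099
  Orbit: 0.15 × 0.47 = 0.0705
  MetroPost: 0.07 × 0.186 = 0.01302
  QuickShip: 0.1 × 0.04 = 0.004
  NorthLine: 0.24 × 0.01 = 0.0024
P(misrouted) = 0.099 + 0.0705 + 0.01302 + 0.004 + 0.0024 = 0.18892 → 0.189.

0.189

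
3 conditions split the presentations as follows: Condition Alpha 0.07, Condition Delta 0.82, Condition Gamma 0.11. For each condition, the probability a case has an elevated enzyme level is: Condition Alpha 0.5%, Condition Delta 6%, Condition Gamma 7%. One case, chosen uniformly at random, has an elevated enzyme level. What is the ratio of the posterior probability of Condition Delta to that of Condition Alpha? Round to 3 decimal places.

Compute prior × likelihood for every hypothesis:
  Condition Alpha: 0.07 × 0.005 = 0.00035
  Condition Delta: 0.82 × 0.06 = 0.0492
  Condition Gamma: 0.11 × 0.07 = 0.0077
Normalizing constant = 0.05725.
The ratio is 0.0492 / 0.00035 (the normalizer cancels) = 140.571.

140.571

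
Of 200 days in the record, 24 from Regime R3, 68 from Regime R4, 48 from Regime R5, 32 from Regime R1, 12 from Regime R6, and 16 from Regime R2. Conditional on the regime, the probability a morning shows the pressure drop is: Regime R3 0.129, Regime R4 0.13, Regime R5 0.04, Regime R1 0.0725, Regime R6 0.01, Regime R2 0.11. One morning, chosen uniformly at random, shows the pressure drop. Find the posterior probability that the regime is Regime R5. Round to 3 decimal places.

Unnormalized posteriors (prior × likelihood):
  Regime R3: 0.12 × 0.129 = 0.01548
  Regime R4: 0.34 × 0.13 = 0.0442
  Regime R5: 0.24 × 0.04 = 0.0096
  Regime R1: 0.16 × 0.0725 = 0.0116
  Regime R6: 0.06 × 0.01 = 0.0006
  Regime R2: 0.08 × 0.11 = 0.0088
Sum = 0.09028.
P(Regime R5 | evidence) = 0.0096 / 0.09028 ≈ 0.106.

0.106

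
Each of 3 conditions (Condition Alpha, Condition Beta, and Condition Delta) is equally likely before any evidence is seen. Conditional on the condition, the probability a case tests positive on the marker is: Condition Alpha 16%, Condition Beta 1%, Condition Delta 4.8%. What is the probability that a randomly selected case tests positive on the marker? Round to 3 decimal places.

0.073

With a uniform prior (1/3 each), posterior ∝ likelihood:
  Condition Alpha: 0.16
  Condition Beta: 0.01
  Condition Delta: 0.048
P(marker-positive) = (1/3) × (0.16 + 0.01 + 0.048) = 0.218/3 ≈ 0.073.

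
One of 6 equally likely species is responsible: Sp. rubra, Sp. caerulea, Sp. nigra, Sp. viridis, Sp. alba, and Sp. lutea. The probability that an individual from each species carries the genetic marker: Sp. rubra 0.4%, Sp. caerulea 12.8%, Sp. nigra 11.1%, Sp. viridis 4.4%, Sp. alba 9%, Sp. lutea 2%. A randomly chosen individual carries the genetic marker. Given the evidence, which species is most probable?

Sp. caerulea

Since the prior is uniform, the posterior is proportional to the likelihood:
  Sp. rubra: 0.004
  Sp. caerulea: 0.128
  Sp. nigra: 0.111
  Sp. viridis: 0.044
  Sp. alba: 0.09
  Sp. lutea: 0.02
Total = 0.397.
Largest term belongs to Sp. caerulea, so Sp. caerulea is most probable.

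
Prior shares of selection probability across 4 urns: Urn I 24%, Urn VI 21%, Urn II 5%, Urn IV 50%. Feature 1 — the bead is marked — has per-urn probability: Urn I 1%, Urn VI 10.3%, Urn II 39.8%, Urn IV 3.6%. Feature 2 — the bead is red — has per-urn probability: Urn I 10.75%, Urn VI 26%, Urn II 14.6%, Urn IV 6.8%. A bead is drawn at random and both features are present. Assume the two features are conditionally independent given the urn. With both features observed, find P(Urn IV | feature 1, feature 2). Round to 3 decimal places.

By Bayes' rule, posterior ∝ prior × likelihood:
  Urn I: 0.24 × 0.01 × 0.1075 = 0.000258
  Urn VI: 0.21 × 0.103 × 0.26 = 0.0056238
  Urn II: 0.05 × 0.398 × 0.146 = 0.0029054
  Urn IV: 0.5 × 0.036 × 0.068 = 0.001224
Normalizing constant = 0.0100112.
P(Urn IV | evidence) = 0.001224 / 0.0100112 ≈ 0.122.

0.122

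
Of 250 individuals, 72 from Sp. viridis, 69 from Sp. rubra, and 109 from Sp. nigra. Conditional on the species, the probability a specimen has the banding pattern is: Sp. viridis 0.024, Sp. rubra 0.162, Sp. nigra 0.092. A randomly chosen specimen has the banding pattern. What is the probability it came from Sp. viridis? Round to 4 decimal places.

Unnormalized posteriors (prior × likelihood):
  Sp. viridis: 0.288 × 0.024 = 0.006912
  Sp. rubra: 0.276 × 0.162 = 0.044712
  Sp. nigra: 0.436 × 0.092 = 0.040112
Normalizing constant = 0.091736.
P(Sp. viridis | evidence) = 0.006912 / 0.091736 ≈ 0.0753.

0.0753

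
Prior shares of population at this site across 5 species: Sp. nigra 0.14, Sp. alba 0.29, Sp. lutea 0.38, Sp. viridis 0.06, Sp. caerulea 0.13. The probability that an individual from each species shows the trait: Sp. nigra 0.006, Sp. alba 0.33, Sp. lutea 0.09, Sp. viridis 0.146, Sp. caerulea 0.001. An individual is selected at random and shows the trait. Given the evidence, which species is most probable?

Sp. alba

Unnormalized posteriors (prior × likelihood):
  Sp. nigra: 0.14 × 0.006 = 0.00084
  Sp. alba: 0.29 × 0.33 = 0.0957
  Sp. lutea: 0.38 × 0.09 = 0.0342
  Sp. viridis: 0.06 × 0.146 = 0.00876
  Sp. caerulea: 0.13 × 0.001 = 0.00013
Total = 0.13963.
Largest term belongs to Sp. alba, so Sp. alba is most probable.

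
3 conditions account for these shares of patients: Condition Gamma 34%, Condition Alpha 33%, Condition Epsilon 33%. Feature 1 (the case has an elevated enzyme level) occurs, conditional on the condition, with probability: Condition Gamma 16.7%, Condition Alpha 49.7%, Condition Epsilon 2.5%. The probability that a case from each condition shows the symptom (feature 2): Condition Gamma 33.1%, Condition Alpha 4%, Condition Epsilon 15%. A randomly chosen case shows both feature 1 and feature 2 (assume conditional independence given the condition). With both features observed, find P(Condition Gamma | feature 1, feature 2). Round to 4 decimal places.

0.7068

By Bayes' rule, posterior ∝ prior × likelihood:
  Condition Gamma: 0.34 × 0.167 × 0.331 = 0.01879418
  Condition Alpha: 0.33 × 0.497 × 0.04 = 0.0065604
  Condition Epsilon: 0.33 × 0.025 × 0.15 = 0.0012375
Total = 0.02659208.
P(Condition Gamma | evidence) = 0.01879418 / 0.02659208 ≈ 0.7068.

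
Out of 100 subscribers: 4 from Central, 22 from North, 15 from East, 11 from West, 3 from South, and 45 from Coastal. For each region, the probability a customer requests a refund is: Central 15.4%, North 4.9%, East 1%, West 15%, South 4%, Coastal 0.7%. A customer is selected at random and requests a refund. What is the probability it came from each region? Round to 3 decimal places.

Prior × likelihood for each hypothesis:
  Central: 0.04 × 0.154 = 0.00616
  North: 0.22 × 0.049 = 0.01078
  East: 0.15 × 0.01 = 0.0015
  West: 0.11 × 0.15 = 0.0165
  South: 0.03 × 0.04 = 0.0012
  Coastal: 0.45 × 0.007 = 0.00315
Sum = 0.03929.
P(Central | refund) = 0.00616/0.03929 ≈ 0.157
P(North | refund) = 0.01078/0.03929 ≈ 0.274
P(East | refund) = 0.0015/0.03929 ≈ 0.038
P(West | refund) = 0.0165/0.03929 ≈ 0.420
P(South | refund) = 0.0012/0.03929 ≈ 0.031
P(Coastal | refund) = 0.00315/0.03929 ≈ 0.080

Central 0.157, North 0.274, East 0.038, West 0.420, South 0.031, Coastal 0.080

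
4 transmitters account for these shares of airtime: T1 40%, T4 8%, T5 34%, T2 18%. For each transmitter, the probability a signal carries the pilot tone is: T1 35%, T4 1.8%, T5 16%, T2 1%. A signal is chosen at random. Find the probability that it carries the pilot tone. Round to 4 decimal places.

0.1976

Unnormalized posteriors (prior × likelihood):
  T1: 0.4 × 0.35 = 0.14
  T4: 0.08 × 0.018 = 0.00144
  T5: 0.34 × 0.16 = 0.0544
  T2: 0.18 × 0.01 = 0.0018
P(pilot) = 0.14 + 0.00144 + 0.0544 + 0.0018 = 0.19764 → 0.1976.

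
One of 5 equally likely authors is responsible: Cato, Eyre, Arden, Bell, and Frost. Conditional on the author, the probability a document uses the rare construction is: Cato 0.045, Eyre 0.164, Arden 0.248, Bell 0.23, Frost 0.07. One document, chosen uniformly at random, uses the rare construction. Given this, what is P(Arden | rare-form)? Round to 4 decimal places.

Since the prior is uniform, the posterior is proportional to the likelihood:
  Cato: 0.045
  Eyre: 0.164
  Arden: 0.248
  Bell: 0.23
  Frost: 0.07
Total = 0.757.
P(Arden | evidence) = 0.248 / 0.757 ≈ 0.3276.

0.3276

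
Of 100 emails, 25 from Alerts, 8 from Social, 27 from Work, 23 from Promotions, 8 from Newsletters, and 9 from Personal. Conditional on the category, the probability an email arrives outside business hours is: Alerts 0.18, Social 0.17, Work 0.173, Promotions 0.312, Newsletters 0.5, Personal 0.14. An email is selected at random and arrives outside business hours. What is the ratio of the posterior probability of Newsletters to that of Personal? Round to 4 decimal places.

By Bayes' rule, posterior ∝ prior × likelihood:
  Alerts: 0.25 × 0.18 = 0.045
  Social: 0.08 × 0.17 = 0.0136
  Work: 0.27 × 0.173 = 0.04671
  Promotions: 0.23 × 0.312 = 0.07176
  Newsletters: 0.08 × 0.5 = 0.04
  Personal: 0.09 × 0.14 = 0.0126
Total = 0.22967.
The ratio is 0.04 / 0.0126 (the normalizer cancels) = 3.1746.

3.1746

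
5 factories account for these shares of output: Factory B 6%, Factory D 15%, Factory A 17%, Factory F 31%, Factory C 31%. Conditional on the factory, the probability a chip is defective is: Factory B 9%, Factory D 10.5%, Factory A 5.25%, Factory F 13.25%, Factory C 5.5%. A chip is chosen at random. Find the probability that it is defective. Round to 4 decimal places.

Compute prior × likelihood for every hypothesis:
  Factory B: 0.06 × 0.09 = 0.0054
  Factory D: 0.15 × 0.105 = 0.01575
  Factory A: 0.17 × 0.0525 = 0.008925
  Factory F: 0.31 × 0.1325 = 0.041075
  Factory C: 0.31 × 0.055 = 0.01705
P(defective) = 0.0054 + 0.01575 + 0.008925 + 0.041075 + 0.01705 = 0.0882 → 0.0882.

0.0882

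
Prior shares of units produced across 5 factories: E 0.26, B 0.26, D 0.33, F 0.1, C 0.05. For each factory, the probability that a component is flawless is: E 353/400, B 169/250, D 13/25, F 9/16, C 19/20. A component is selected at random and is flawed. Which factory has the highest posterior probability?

Taking complements, P(flawed | each) = E 0.1175, B 0.324, D 0.48, F 0.4375, C 0.05.
Prior × likelihood for each hypothesis:
  E: 0.26 × 0.1175 = 0.03055
  B: 0.26 × 0.324 = 0.08424
  D: 0.33 × 0.48 = 0.1584
  F: 0.1 × 0.4375 = 0.04375
  C: 0.05 × 0.05 = 0.0025
Normalizing constant = 0.31944.
Largest term belongs to D, so D is most probable.

D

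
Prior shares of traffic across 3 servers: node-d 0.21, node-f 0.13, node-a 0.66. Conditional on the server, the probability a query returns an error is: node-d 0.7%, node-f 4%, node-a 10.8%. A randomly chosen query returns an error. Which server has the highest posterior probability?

Prior × likelihood for each hypothesis:
  node-d: 0.21 × 0.007 = 0.00147
  node-f: 0.13 × 0.04 = 0.0052
  node-a: 0.66 × 0.108 = 0.07128
Sum = 0.07795.
Largest term belongs to node-a, so node-a is most probable.

node-a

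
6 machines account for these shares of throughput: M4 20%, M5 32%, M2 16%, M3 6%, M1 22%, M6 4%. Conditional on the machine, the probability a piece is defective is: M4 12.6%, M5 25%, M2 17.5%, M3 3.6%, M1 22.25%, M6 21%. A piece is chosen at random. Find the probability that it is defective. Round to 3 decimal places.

0.193

Unnormalized posteriors (prior × likelihood):
  M4: 0.2 × 0.126 = 0.0252
  M5: 0.32 × 0.25 = 0.08
  M2: 0.16 × 0.175 = 0.028
  M3: 0.06 × 0.036 = 0.00216
  M1: 0.22 × 0.2225 = 0.04895
  M6: 0.04 × 0.21 = 0.0084
P(defective) = 0.0252 + 0.08 + 0.028 + 0.00216 + 0.04895 + 0.0084 = 0.19271 → 0.193.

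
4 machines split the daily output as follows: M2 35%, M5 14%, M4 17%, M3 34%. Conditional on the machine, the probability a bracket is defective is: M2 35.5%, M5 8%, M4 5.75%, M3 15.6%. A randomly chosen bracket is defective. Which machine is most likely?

M2

Prior × likelihood for each hypothesis:
  M2: 0.35 × 0.355 = 0.12425
  M5: 0.14 × 0.08 = 0.0112
  M4: 0.17 × 0.0575 = 0.009775
  M3: 0.34 × 0.156 = 0.05304
Normalizing constant = 0.198265.
Largest term belongs to M2, so M2 is most probable.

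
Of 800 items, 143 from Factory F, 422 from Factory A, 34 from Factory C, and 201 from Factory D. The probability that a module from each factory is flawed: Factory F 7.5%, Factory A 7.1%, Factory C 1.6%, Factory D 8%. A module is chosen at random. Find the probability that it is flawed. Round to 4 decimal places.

By Bayes' rule, posterior ∝ prior × likelihood:
  Factory F: 0.17875 × 0.075 = 0.01340625
  Factory A: 0.5275 × 0.071 = 0.0374525
  Factory C: 0.0425 × 0.016 = 0.00068
  Factory D: 0.25125 × 0.08 = 0.0201
P(flawed) = 0.01340625 + 0.0374525 + 0.00068 + 0.0201 = 0.07163875 → 0.0716.

0.0716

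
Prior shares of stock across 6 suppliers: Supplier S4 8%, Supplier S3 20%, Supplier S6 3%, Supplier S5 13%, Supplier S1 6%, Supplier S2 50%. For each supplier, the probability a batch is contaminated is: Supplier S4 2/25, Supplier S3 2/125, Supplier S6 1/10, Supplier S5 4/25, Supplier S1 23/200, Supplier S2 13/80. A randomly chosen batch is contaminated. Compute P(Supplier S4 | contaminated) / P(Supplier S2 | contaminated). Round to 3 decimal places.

0.079

Compute prior × likelihood for every hypothesis:
  Supplier S4: 0.08 × 0.08 = 0.0064
  Supplier S3: 0.2 × 0.016 = 0.0032
  Supplier S6: 0.03 × 0.1 = 0.003
  Supplier S5: 0.13 × 0.16 = 0.0208
  Supplier S1: 0.06 × 0.115 = 0.0069
  Supplier S2: 0.5 × 0.1625 = 0.08125
Sum = 0.12155.
The ratio is 0.0064 / 0.08125 (the normalizer cancels) = 0.079.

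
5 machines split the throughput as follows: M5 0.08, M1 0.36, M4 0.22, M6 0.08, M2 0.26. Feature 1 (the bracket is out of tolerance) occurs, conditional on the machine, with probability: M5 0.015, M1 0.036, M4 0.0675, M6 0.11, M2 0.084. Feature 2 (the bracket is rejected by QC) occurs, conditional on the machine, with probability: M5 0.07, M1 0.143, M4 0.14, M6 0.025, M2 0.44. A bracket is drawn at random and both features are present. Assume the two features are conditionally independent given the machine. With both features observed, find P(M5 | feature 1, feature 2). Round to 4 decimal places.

Prior × likelihood for each hypothesis:
  M5: 0.08 × 0.015 × 0.07 = 0.000084
  M1: 0.36 × 0.036 × 0.143 = 0.00185328
  M4: 0.22 × 0.0675 × 0.14 = 0.002079
  M6: 0.08 × 0.11 × 0.025 = 0.00022
  M2: 0.26 × 0.084 × 0.44 = 0.0096096
Sum = 0.01384588.
P(M5 | evidence) = 0.000084 / 0.01384588 ≈ 0.0061.

0.0061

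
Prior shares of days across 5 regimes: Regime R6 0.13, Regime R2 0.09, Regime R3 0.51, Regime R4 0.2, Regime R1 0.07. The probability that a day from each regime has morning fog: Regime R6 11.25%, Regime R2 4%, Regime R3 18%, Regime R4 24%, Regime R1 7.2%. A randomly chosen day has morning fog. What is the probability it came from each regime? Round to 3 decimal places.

Prior × likelihood for each hypothesis:
  Regime R6: 0.13 × 0.1125 = 0.014625
  Regime R2: 0.09 × 0.04 = 0.0036
  Regime R3: 0.51 × 0.18 = 0.0918
  Regime R4: 0.2 × 0.24 = 0.048
  Regime R1: 0.07 × 0.072 = 0.00504
Normalizing constant = 0.163065.
P(Regime R6 | fog) = 0.014625/0.163065 ≈ 0.090
P(Regime R2 | fog) = 0.0036/0.163065 ≈ 0.022
P(Regime R3 | fog) = 0.0918/0.163065 ≈ 0.563
P(Regime R4 | fog) = 0.048/0.163065 ≈ 0.294
P(Regime R1 | fog) = 0.00504/0.163065 ≈ 0.031

Regime R6 0.090, Regime R2 0.022, Regime R3 0.563, Regime R4 0.294, Regime R1 0.031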